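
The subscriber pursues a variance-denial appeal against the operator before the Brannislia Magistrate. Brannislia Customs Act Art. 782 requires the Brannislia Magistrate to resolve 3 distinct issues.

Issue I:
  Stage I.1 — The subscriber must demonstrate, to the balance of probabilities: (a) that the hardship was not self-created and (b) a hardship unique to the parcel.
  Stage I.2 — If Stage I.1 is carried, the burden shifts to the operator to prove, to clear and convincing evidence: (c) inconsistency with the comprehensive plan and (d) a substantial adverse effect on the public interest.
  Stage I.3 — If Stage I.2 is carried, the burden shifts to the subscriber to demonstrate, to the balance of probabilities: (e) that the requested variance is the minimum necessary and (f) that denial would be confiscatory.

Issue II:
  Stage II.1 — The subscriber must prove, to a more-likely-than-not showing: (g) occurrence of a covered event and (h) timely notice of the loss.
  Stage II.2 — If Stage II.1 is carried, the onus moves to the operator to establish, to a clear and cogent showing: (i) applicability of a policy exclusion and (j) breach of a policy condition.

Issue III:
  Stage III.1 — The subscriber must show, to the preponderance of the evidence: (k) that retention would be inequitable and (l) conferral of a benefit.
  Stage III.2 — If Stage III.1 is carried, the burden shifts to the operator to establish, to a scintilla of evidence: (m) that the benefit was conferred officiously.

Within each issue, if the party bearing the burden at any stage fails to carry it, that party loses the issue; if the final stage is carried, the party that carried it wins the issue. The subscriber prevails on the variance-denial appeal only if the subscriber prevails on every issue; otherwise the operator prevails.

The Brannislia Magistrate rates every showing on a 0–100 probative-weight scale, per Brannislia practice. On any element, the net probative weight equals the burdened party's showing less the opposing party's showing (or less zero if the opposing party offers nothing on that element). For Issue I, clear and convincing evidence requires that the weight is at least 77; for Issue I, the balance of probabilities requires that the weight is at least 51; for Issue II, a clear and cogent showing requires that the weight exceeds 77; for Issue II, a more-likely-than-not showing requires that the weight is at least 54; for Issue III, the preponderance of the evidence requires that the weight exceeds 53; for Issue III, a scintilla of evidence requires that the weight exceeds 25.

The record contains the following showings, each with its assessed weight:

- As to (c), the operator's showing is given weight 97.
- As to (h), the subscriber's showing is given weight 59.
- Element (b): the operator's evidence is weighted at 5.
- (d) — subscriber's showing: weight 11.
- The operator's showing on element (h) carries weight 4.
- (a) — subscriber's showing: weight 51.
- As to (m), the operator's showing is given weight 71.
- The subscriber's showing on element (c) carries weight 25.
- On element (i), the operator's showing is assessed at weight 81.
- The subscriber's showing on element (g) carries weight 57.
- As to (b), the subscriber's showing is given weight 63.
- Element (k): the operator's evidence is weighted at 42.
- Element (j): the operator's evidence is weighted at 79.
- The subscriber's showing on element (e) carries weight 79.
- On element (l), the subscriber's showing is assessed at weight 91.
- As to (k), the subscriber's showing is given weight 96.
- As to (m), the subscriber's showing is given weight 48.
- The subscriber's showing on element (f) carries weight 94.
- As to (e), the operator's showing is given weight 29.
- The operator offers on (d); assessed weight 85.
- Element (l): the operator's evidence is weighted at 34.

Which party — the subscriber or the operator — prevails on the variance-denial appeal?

— Issue I —
At Stage I.1 the subscriber must meet the balance of probabilities (weight is at least 51): on (a) the weight is 51, which does reach 51, so (a) meets the standard; on (b) the weight is 63 less the opposing 5 gives net 58, ≥ 51, so (b) meets the standard.
  Stage I.1 is satisfied; the onus moves to the operator.
At Stage I.2 the operator must meet clear and convincing evidence (weight is at least 77): on (c) the weight is 97 less the opposing 25 gives net 72, < 77, so (c) does not meet the standard; on (d) the weight is 85 less the opposing 11 gives net 74, < 77, so (d) does not meet the standard.
  Not every element is met, so the operator fails to carry Stage I.2.
So the subscriber prevails on this issue.
— Issue II —
Stage II.1 — burden on subscriber; standard: a more-likely-than-not showing (weight is at least 54).
    (g): 57 ≥ 54 [met]
    (h): 59 − 4 = 55 ≥ 54 [met]
  The subscriber carries Stage II.1; the operator now bears the burden.
Stage II.2 — burden on operator; standard: a clear and cogent showing (weight exceeds 77).
    (i): 81 > 77 [met]
    (j): 79 > 77 [met]
  All elements met at the final stage.
With every stage satisfied, the operator prevails on this issue.
— Issue III —
Stage III.1 (subscriber, the preponderance of the evidence, weight exceeds 53): (k) net 96−42=54 > 53 — meets; (l) net 91−34=57 > 53 — meets.
  Stage III.1 carried; the burden shifts to the operator.
Stage III.2 (operator, a scintilla of evidence, weight exceeds 25): (m) net 71−48=23 ≤ 25 — fails.
  Not every element is met, so the operator fails to carry Stage III.2.
So the subscriber prevails on this issue.
Per-issue: Issue I → subscriber; Issue II → operator; Issue III → subscriber. The subscriber must prevail on every issue; overall, the operator prevails.

operator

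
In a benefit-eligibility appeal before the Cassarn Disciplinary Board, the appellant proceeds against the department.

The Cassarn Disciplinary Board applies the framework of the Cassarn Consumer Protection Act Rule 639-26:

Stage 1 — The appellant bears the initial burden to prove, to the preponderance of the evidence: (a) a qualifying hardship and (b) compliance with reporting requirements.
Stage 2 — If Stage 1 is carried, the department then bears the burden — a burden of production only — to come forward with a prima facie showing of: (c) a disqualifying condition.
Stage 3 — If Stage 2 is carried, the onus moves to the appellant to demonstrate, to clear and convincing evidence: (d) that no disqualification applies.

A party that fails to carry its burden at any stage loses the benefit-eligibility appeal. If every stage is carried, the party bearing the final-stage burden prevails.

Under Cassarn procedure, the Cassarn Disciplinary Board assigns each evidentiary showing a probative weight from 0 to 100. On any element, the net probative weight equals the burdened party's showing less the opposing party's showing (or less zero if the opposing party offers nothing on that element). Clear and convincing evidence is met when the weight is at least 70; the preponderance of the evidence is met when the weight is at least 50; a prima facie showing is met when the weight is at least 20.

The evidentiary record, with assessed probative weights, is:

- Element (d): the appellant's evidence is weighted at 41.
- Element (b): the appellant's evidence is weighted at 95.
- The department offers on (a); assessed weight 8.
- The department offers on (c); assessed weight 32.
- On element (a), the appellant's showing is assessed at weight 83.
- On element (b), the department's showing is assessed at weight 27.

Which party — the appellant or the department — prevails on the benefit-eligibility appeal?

At Stage 1 the appellant must meet the preponderance of the evidence (weight is at least 50): on (a) the weight is 83 less the opposing 8 gives net 75, ≥ 50, so (a) meets the standard; on (b) the weight is 95 less the opposing 27 gives net 68, ≥ 50, so (b) meets the standard.
  The appellant carries Stage 1; the department now bears the burden.
At Stage 2 the department must meet a prima facie showing (weight is at least 20): on (c) the weight is 32, which does reach 20, so (c) meets the standard.
  Stage 2 carried; the burden shifts to the appellant.
At Stage 3 the appellant must meet clear and convincing evidence (weight is at least 70): on (d) the weight is 41, < 70, so (d) does not meet the standard.
  Stage 3 not carried; the appellant fails its burden.
So the department prevails.

department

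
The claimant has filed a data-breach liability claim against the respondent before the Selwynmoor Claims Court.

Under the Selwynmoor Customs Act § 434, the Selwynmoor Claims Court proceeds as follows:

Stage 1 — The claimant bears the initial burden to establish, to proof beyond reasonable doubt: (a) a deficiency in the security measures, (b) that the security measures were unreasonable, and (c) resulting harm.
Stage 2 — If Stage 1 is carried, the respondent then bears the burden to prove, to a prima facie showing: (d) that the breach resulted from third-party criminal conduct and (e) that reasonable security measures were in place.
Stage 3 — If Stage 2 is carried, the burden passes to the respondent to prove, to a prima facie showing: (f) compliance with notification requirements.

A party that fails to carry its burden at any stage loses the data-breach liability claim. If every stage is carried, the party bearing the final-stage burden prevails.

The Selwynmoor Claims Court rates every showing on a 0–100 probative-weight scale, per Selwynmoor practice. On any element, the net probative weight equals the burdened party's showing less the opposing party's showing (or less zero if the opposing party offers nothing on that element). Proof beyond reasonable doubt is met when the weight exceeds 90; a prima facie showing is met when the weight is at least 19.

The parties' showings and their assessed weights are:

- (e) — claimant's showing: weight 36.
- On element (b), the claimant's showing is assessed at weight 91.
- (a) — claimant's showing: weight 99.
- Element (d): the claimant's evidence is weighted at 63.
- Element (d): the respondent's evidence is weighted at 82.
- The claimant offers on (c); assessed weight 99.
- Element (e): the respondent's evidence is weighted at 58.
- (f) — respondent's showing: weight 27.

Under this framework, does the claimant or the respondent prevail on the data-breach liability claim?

respondent

Stage 1 (claimant, proof beyond reasonable doubt, weight exceeds 90): (a) 99 > 90 — meets; (b) 91 > 90 — meets; (c) 99 > 90 — meets.
  The claimant carries Stage 1; the respondent now bears the burden.
Stage 2 (respondent, a prima facie showing, weight is at least 19): (d) net 82−63=19 ≥ 19 — meets; (e) net 58−36=22 ≥ 19 — meets.
  Stage 2 is satisfied; the respondent continues to bear the burden.
Stage 3 (respondent, a prima facie showing, weight is at least 19): (f) 27 ≥ 19 — meets.
  All elements met at the final stage.
With every stage satisfied, the respondent prevails.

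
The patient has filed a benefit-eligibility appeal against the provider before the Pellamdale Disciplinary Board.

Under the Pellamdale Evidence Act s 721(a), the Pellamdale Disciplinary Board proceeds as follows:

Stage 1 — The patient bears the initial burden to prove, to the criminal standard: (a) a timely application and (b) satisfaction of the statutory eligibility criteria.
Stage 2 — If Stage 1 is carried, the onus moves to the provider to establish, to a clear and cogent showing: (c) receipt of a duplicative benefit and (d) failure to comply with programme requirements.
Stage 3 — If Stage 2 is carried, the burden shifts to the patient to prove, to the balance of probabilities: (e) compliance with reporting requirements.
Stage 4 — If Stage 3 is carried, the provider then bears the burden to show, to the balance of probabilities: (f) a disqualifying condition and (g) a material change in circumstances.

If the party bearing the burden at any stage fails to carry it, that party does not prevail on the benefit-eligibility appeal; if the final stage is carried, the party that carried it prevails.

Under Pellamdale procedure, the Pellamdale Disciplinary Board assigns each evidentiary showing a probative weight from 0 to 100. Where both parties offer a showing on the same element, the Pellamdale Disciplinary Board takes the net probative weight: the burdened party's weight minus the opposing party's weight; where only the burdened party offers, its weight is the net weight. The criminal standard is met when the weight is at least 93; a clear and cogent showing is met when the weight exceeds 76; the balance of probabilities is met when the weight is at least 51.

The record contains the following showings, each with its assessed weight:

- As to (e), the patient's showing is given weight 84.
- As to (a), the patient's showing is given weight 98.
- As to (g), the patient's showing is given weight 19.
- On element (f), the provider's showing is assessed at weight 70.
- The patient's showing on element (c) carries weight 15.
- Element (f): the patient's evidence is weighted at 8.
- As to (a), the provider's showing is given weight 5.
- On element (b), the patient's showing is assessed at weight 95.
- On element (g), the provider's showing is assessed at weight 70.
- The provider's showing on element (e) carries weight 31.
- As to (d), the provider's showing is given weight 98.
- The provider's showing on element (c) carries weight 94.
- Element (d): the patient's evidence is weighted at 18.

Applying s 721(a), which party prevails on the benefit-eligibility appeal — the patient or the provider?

At Stage 1 the patient must meet the criminal standard (weight is at least 93): on (a) the weight is 98 less the opposing 5 gives net 93, ≥ 93, so (a) meets the standard; on (b) the weight is 95, ≥ 93, so (b) meets the standard.
  Stage 1 carried; the burden shifts to the provider.
At Stage 2 the provider must meet a clear and cogent showing (weight exceeds 76): on (c) the weight is 94 less the opposing 15 gives net 79, which does exceed 76, so (c) meets the standard; on (d) the weight is 98 less the opposing 18 gives net 80, > 76, so (d) meets the standard.
  All elements met. The burden passes to the patient.
At Stage 3 the patient must meet the balance of probabilities (weight is at least 51): on (e) the weight is 84 less the opposing 31 gives net 53, ≥ 51, so (e) meets the standard.
  All elements met. The burden passes to the provider.
At Stage 4 the provider must meet the balance of probabilities (weight is at least 51): on (f) the weight is 70 less the opposing 8 gives net 62, ≥ 51, so (f) meets the standard; on (g) the weight is 70 less the opposing 19 gives net 51, which does reach 51, so (g) meets the standard.
  Stage 4 carried; the final stage is satisfied.
Every stage carried; the provider prevails.

provider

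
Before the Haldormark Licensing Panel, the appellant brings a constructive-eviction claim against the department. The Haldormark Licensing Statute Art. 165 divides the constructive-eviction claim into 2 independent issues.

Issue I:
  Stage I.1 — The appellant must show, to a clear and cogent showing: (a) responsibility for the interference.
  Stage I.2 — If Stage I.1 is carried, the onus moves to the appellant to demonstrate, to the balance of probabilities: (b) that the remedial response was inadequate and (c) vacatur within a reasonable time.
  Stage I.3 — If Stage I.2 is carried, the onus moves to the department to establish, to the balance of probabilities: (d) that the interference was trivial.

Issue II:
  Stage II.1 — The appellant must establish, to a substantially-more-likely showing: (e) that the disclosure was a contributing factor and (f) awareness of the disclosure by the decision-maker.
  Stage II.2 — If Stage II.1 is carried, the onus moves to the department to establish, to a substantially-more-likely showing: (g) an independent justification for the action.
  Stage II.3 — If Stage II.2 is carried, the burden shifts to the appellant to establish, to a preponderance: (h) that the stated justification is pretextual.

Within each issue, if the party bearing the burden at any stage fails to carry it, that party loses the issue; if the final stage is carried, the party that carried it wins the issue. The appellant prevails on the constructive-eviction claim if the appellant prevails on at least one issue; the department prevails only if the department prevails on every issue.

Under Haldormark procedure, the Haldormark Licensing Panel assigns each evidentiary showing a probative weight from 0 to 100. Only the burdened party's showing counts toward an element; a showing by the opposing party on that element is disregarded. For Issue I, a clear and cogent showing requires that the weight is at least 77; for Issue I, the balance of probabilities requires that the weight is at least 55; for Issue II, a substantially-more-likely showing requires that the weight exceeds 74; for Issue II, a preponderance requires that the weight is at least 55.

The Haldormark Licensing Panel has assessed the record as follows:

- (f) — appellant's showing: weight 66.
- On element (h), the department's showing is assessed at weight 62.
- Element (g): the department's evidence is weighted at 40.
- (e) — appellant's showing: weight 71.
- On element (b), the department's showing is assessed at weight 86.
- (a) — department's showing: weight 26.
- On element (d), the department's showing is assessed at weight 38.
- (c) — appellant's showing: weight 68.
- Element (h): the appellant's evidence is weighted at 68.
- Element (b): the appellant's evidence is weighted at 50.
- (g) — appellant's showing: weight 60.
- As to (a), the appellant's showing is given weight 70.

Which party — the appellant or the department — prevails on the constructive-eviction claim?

— Issue I —
Stage I.1 (appellant, a clear and cogent showing, weight is at least 77): (a) 70 (department's 26 disregarded) < 77 — fails.
  Not every element is met, so the appellant fails to carry Stage I.1.
So the department prevails on this issue.
— Issue II —
Stage II.1 — burden on appellant; standard: a substantially-more-likely showing (weight exceeds 74).
    (e): 71 ≤ 74 [not met]
    (f): 66 ≤ 74 [not met]
  The appellant does not carry Stage II.1.
The analysis ends at Stage II.1; the department prevails on this issue.
Per-issue: Issue I → department; Issue II → department. The appellant must prevail on at least one issue; overall, the department prevails.

department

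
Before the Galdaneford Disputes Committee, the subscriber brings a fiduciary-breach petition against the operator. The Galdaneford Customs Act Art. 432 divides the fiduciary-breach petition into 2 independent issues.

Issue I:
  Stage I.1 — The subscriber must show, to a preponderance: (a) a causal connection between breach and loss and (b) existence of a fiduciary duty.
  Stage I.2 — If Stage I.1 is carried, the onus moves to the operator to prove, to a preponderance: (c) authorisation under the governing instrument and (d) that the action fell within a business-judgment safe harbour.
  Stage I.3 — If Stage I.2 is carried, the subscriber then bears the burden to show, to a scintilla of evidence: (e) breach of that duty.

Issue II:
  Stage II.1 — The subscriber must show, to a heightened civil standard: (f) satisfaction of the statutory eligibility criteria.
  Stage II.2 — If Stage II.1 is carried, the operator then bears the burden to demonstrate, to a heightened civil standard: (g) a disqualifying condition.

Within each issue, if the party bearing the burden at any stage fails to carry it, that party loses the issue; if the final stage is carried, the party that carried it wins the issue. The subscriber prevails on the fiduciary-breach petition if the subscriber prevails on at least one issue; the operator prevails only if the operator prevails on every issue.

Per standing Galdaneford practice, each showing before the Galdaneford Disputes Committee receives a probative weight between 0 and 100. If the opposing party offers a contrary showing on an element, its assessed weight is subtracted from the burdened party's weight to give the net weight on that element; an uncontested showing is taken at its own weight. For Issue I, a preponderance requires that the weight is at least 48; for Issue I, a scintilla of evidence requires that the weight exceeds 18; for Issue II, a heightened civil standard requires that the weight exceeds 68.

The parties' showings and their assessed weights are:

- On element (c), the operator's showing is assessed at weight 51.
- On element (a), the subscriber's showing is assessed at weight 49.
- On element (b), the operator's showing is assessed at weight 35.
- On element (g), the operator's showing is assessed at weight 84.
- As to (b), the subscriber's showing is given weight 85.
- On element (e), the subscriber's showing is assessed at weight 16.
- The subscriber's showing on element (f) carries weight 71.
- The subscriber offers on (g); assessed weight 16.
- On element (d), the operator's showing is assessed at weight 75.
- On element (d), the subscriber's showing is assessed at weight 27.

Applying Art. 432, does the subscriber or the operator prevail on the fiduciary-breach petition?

— Issue I —
At Stage I.1 the subscriber must meet a preponderance (weight is at least 48): on (a) the weight is 49, which does reach 48, so (a) meets the standard; on (b) the weight is 85 less the opposing 35 gives net 50, which does reach 48, so (b) meets the standard.
  The subscriber carries Stage I.1; the operator now bears the burden.
At Stage I.2 the operator must meet a preponderance (weight is at least 48): on (c) the weight is 51, ≥ 48, so (c) meets the standard; on (d) the weight is 75 less the opposing 27 gives net 48, ≥ 48, so (d) meets the standard.
  Stage I.2 is satisfied; the onus moves to the subscriber.
At Stage I.3 the subscriber must meet a scintilla of evidence (weight exceeds 18): on (e) the weight is 16, which does not exceed 18, so (e) does not meet the standard.
  Not every element is met, so the subscriber fails to carry Stage I.3.
The operator prevails on this issue.
— Issue II —
Stage II.1 — burden on subscriber; standard: a heightened civil standard (weight exceeds 68).
    (f): 71 > 68 [met]
  Stage II.1 carried; the burden shifts to the operator.
Stage II.2 — burden on operator; standard: a heightened civil standard (weight exceeds 68).
    (g): 84 − 16 = 68 ≤ 68 [not met]
  Not every element is met, so the operator fails to carry Stage II.2.
The subscriber prevails on this issue.
Per-issue: Issue I → operator; Issue II → subscriber. The subscriber must prevail on at least one issue; overall, the subscriber prevails.

subscriber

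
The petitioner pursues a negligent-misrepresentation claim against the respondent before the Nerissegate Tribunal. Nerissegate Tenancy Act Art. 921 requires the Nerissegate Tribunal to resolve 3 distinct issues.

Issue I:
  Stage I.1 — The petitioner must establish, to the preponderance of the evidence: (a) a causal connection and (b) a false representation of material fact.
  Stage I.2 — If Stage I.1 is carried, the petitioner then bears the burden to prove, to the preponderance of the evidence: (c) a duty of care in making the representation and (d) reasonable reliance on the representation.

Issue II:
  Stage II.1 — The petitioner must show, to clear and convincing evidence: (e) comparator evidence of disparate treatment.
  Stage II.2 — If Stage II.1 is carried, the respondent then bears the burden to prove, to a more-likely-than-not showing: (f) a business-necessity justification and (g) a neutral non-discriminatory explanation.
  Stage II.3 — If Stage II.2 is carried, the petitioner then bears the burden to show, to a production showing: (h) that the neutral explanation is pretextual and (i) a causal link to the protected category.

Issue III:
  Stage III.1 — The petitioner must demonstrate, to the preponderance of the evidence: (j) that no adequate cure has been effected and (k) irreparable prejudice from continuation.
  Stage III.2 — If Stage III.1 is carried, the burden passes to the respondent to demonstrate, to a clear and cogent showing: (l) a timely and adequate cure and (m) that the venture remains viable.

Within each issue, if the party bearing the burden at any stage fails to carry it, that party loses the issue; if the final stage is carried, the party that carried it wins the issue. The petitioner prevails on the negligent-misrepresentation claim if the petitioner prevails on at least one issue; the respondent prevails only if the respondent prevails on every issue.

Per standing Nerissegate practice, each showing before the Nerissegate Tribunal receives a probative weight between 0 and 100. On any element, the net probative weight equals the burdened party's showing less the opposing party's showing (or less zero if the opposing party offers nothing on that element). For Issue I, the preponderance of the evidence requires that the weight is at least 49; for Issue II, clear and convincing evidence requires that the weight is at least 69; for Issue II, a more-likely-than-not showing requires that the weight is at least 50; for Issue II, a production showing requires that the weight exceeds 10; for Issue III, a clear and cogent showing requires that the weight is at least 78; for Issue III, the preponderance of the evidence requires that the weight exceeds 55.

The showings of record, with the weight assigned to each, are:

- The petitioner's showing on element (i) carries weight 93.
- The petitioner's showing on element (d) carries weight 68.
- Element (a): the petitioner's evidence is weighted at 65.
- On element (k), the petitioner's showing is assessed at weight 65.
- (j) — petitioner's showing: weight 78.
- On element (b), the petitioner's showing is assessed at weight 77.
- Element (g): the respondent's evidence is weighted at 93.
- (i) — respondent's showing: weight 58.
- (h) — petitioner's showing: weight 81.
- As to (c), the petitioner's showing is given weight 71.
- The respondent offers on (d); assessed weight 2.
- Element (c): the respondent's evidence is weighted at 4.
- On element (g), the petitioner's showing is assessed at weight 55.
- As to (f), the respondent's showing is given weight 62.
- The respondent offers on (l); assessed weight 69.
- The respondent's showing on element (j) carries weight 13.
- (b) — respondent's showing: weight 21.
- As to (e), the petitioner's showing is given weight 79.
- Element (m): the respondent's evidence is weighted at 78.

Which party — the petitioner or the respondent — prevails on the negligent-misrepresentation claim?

— Issue I —
Stage I.1 — burden on petitioner; standard: the preponderance of the evidence (weight is at least 49).
    (a): 65 ≥ 49 [met]
    (b): 77 − 21 = 56 ≥ 49 [met]
  All elements met. The petitioner retains the burden for Stage I.2.
Stage I.2 — burden on petitioner; standard: the preponderance of the evidence (weight is at least 49).
    (c): 71 − 4 = 67 ≥ 49 [met]
    (d): 68 − 2 = 66 ≥ 49 [met]
  Stage I.2 carried; the final stage is satisfied.
All stages carried — the petitioner prevails on this issue.
— Issue II —
At Stage II.1 the petitioner must meet clear and convincing evidence (weight is at least 69): on (e) the weight is 79, ≥ 69, so (e) meets the standard.
  Stage II.1 carried; the burden shifts to the respondent.
At Stage II.2 the respondent must meet a more-likely-than-not showing (weight is at least 50): on (f) the weight is 62, ≥ 50, so (f) meets the standard; on (g) the weight is 93 less the opposing 55 gives net 38, < 50, so (g) does not meet the standard.
  Not every element is met, so the respondent fails to carry Stage II.2.
The petitioner prevails on this issue.
— Issue III —
Stage III.1 — burden on petitioner; standard: the preponderance of the evidence (weight exceeds 55).
    (j): 78 − 13 = 65 > 55 [met]
    (k): 65 > 55 [met]
  The petitioner carries Stage III.1; the respondent now bears the burden.
Stage III.2 — burden on respondent; standard: a clear and cogent showing (weight is at least 78).
    (l): 69 < 78 [not met]
    (m): 78 ≥ 78 [met]
  The respondent does not carry Stage III.2.
So the petitioner prevails on this issue.
Per-issue: Issue I → petitioner; Issue II → petitioner; Issue III → petitioner. The petitioner must prevail on at least one issue; overall, the petitioner prevails.

petitioner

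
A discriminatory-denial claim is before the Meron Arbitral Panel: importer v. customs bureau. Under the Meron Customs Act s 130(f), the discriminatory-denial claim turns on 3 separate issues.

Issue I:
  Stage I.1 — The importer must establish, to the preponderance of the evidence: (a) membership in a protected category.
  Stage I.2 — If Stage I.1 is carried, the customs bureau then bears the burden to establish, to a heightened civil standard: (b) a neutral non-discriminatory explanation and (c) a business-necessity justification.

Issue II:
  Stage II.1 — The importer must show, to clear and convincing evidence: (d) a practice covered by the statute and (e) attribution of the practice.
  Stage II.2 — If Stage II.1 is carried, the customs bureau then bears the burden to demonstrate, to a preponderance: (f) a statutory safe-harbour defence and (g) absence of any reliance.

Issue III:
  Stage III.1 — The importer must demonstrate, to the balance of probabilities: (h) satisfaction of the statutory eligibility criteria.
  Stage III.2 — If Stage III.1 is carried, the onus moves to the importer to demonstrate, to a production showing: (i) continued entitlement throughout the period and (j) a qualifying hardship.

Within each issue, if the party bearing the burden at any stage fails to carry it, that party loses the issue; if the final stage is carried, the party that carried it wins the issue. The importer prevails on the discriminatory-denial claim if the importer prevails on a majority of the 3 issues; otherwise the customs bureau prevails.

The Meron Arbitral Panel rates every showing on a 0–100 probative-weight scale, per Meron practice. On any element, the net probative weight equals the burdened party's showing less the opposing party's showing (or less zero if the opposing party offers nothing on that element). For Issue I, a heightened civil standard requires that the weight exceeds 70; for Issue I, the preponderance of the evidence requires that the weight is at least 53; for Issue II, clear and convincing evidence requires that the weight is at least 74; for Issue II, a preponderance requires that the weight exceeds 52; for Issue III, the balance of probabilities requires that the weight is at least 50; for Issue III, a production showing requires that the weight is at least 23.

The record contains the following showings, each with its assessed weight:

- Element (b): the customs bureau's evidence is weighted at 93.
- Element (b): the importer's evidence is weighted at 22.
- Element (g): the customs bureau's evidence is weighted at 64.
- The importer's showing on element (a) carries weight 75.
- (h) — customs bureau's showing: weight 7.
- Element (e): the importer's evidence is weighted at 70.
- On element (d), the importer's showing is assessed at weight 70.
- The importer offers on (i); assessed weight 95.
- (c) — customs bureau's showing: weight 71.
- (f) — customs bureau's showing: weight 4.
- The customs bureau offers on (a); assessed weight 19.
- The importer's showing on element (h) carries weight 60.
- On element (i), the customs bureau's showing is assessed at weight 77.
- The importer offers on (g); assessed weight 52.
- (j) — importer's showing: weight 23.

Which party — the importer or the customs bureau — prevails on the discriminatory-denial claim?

customs bureau

— Issue I —
At Stage I.1 the importer must meet the preponderance of the evidence (weight is at least 53): on (a) the weight is 75 less the opposing 19 gives net 56, ≥ 53, so (a) meets the standard.
  Stage I.1 carried; the burden shifts to the customs bureau.
At Stage I.2 the customs bureau must meet a heightened civil standard (weight exceeds 70): on (b) the weight is 93 less the opposing 22 gives net 71, > 70, so (b) meets the standard; on (c) the weight is 71, > 70, so (c) meets the standard.
  All elements met at the final stage.
All stages carried — the customs bureau prevails on this issue.
— Issue II —
Stage II.1 — burden on importer; standard: clear and convincing evidence (weight is at least 74).
    (d): 70 < 74 [not met]
    (e): 70 < 74 [not met]
  Not every element is met, so the importer fails to carry Stage II.1.
So the customs bureau prevails on this issue.
— Issue III —
Stage III.1 — burden on importer; standard: the balance of probabilities (weight is at least 50).
    (h): 60 − 7 = 53 ≥ 50 [met]
  Stage III.1 is satisfied; the importer continues to bear the burden.
Stage III.2 — burden on importer; standard: a production showing (weight is at least 23).
    (i): 95 − 77 = 18 < 23 [not met]
    (j): 23 ≥ 23 [met]
  Not every element is met, so the importer fails to carry Stage III.2.
The analysis ends at Stage III.2; the customs bureau prevails on this issue.
Per-issue: Issue I → customs bureau; Issue II → customs bureau; Issue III → customs bureau. The importer must prevail on a majority of issues; overall, the customs bureau prevails.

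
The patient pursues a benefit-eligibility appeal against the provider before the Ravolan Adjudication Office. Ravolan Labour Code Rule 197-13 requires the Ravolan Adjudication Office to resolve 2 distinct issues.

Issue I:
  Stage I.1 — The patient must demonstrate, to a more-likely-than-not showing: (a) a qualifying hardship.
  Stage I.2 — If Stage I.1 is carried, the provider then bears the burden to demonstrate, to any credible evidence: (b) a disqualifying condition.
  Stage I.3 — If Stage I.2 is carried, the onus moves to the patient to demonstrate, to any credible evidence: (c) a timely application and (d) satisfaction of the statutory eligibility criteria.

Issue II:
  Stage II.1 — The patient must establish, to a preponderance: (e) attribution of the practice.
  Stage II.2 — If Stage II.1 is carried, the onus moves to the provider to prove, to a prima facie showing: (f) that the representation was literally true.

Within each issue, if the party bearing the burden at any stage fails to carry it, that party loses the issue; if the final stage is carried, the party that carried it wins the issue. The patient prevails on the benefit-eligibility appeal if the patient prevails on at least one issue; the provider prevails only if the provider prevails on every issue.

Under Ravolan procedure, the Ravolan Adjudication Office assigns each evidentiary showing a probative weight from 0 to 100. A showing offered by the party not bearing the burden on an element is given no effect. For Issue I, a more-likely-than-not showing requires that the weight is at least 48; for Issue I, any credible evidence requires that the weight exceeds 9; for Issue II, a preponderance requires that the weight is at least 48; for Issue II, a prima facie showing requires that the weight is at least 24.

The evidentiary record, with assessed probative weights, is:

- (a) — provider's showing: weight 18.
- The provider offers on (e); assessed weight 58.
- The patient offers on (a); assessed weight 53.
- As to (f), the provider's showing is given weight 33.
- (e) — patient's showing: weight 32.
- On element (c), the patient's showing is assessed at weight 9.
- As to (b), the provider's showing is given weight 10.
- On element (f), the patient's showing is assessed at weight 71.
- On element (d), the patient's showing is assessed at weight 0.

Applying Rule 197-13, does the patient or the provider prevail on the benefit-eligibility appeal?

provider

— Issue I —
Stage I.1 — burden on patient; standard: a more-likely-than-not showing (weight is at least 48).
    (a): 53 (provider's 18 disregarded) ≥ 48 [met]
  All elements met. The burden passes to the provider.
Stage I.2 — burden on provider; standard: any credible evidence (weight exceeds 9).
    (b): 10 > 9 [met]
  All elements met. The burden passes to the patient.
Stage I.3 — burden on patient; standard: any credible evidence (weight exceeds 9).
    (c): 9 ≤ 9 [not met]
    (d): 0 ≤ 9 [not met]
  The patient does not carry Stage I.3.
The provider prevails on this issue.
— Issue II —
At Stage II.1 the patient must meet a preponderance (weight is at least 48): on (e) the weight is 32 (the provider's 58 is given no effect), which does not reach 48, so (e) does not meet the standard.
  Stage II.1 not carried; the patient fails its burden.
The analysis ends at Stage II.1; the provider prevails on this issue.
Per-issue: Issue I → provider; Issue II → provider. The patient must prevail on at least one issue; overall, the provider prevails.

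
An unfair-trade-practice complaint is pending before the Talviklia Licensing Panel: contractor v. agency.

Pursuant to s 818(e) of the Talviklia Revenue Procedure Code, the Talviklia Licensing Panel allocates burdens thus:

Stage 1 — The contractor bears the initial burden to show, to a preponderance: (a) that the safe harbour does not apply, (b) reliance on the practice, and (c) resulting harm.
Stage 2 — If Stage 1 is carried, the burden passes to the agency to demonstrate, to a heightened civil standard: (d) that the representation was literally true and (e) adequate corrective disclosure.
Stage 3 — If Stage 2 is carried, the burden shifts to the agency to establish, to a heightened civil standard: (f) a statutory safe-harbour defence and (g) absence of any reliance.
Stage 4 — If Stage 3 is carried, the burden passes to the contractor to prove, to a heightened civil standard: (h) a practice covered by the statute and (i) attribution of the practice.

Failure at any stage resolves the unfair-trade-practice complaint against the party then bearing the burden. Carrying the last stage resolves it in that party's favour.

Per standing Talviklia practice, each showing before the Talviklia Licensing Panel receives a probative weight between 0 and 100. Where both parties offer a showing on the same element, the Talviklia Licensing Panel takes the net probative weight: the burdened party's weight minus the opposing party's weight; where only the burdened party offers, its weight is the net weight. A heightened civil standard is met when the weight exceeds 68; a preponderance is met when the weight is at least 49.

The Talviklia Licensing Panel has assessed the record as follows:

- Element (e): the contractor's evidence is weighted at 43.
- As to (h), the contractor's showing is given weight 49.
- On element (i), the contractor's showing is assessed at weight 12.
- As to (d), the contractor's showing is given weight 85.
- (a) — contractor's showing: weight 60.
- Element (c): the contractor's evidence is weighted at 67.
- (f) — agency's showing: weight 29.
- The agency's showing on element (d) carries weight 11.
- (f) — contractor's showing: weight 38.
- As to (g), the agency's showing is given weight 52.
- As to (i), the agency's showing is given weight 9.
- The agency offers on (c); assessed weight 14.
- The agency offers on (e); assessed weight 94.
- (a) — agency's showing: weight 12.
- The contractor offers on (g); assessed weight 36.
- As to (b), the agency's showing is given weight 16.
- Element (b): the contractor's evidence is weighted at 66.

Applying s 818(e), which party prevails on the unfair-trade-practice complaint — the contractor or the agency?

agency

Stage 1 (contractor, a preponderance, weight is at least 49): (a) net 60−12=48 < 49 — fails; (b) net 66−16=50 ≥ 49 — meets; (c) net 67−14=53 ≥ 49 — meets.
  The contractor does not carry Stage 1.
The agency prevails.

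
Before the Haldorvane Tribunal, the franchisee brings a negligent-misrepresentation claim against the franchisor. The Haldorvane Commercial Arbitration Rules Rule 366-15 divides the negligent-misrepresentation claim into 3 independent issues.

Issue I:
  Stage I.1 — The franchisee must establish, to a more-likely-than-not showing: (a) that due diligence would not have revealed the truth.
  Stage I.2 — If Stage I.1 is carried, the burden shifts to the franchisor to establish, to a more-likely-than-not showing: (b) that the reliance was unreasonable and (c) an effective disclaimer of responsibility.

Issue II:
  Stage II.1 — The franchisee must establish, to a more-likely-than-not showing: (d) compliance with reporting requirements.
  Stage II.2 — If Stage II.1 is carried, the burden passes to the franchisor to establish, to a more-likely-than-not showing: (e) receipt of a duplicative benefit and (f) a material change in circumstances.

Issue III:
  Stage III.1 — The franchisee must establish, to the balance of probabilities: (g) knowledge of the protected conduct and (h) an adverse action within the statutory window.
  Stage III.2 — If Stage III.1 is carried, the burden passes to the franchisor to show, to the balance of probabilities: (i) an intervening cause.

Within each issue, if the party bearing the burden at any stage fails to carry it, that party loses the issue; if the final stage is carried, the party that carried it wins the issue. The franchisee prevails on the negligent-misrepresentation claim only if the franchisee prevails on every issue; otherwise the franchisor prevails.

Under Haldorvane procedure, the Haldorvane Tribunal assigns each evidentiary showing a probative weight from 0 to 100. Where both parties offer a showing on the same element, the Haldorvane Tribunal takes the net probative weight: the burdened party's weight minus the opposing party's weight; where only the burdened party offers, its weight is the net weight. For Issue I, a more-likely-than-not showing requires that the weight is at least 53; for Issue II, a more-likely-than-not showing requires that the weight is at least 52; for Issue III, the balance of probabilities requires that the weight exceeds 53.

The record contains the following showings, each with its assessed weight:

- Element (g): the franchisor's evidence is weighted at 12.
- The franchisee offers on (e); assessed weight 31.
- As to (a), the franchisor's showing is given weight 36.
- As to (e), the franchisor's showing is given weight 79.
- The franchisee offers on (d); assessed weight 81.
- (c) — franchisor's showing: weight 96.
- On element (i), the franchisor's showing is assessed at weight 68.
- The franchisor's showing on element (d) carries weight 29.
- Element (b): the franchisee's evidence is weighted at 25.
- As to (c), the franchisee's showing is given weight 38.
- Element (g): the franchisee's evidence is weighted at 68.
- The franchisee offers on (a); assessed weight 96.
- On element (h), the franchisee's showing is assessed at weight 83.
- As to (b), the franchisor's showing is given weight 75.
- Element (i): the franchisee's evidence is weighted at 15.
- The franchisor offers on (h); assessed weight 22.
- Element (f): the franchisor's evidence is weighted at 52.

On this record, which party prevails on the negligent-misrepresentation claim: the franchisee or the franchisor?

— Issue I —
At Stage I.1 the franchisee must meet a more-likely-than-not showing (weight is at least 53): on (a) the weight is 96 less the opposing 36 gives net 60, ≥ 53, so (a) meets the standard.
  The franchisee carries Stage I.1; the franchisor now bears the burden.
At Stage I.2 the franchisor must meet a more-likely-than-not showing (weight is at least 53): on (b) the weight is 75 less the opposing 25 gives net 50, < 53, so (b) does not meet the standard; on (c) the weight is 96 less the opposing 38 gives net 58, ≥ 53, so (c) meets the standard.
  Not every element is met, so the franchisor fails to carry Stage I.2.
So the franchisee prevails on this issue.
— Issue II —
Stage II.1 — burden on franchisee; standard: a more-likely-than-not showing (weight is at least 52).
    (d): 81 − 29 = 52 ≥ 52 [met]
  All elements met. The burden passes to the franchisor.
Stage II.2 — burden on franchisor; standard: a more-likely-than-not showing (weight is at least 52).
    (e): 79 − 31 = 48 < 52 [not met]
    (f): 52 ≥ 52 [met]
  Not every element is met, so the franchisor fails to carry Stage II.2.
So the franchisee prevails on this issue.
— Issue III —
Stage III.1 (franchisee, the balance of probabilities, weight exceeds 53): (g) net 68−12=56 > 53 — meets; (h) net 83−22=61 > 53 — meets.
  Stage III.1 is satisfied; the onus moves to the franchisor.
Stage III.2 (franchisor, the balance of probabilities, weight exceeds 53): (i) net 68−15=53 ≤ 53 — fails.
  Stage III.2 not carried; the franchisor fails its burden.
The analysis ends at Stage III.2; the franchisee prevails on this issue.
Per-issue: Issue I → franchisee; Issue II → franchisee; Issue III → franchisee. The franchisee must prevail on every issue; overall, the franchisee prevails.

franchisee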